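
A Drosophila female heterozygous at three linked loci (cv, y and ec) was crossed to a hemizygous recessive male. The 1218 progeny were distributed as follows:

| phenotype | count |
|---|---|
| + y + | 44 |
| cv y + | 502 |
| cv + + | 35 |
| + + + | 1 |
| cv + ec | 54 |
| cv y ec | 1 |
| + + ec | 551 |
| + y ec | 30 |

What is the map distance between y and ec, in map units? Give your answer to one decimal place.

The two most frequent reciprocal classes, + + ec and cv y +, are the parental types, so the F1 was + + ec / cv y +.
The two rarest classes, + + + and cv y ec, are the double crossovers. Comparing them with the parentals, only the ec allele has switched, so ec is the middle locus and the order is y – ec – cv.
Crossovers in the y–ec interval produce the single-crossover classes + y ec and cv + + (30 + 35 = 65) plus the double crossovers (2).
RF(y–ec) = (65 + 2) / 1218 = 67/1218 = 0.0550 → 5.5 map units.

5.5 map units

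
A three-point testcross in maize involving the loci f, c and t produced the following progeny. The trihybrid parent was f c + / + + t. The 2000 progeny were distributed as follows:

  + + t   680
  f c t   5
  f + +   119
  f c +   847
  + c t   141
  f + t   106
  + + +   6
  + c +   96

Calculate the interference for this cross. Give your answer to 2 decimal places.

The two rarest classes, f c t and + + +, are the double crossovers. Comparing them with the parentals, only the t allele has switched, so t is the middle locus and the order is c – t – f.
c–t: (260 + 11)/2000 = 0.1355; t–f: (202 + 11)/2000 = 0.1065.
Expected DCO frequency = 0.1355 × 0.1065 ≈ 0.01443; observed = 11/2000 ≈ 0.00550.
Coefficient of coincidence = 0.00550/0.01443 ≈ 0.38; interference = 1 − 0.38 = 0.62.

0.62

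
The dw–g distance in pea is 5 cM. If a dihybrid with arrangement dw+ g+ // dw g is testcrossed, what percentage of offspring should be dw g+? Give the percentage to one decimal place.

A map distance of 5 cM corresponds to a recombination frequency of 0.050.
The F1 is dw+ g+ / dw g, so dw g+ is a recombinant gamete class with expected frequency r/2 = 0.050/2 = 0.0250.
That is 0.0250 = 2.5% of the progeny.

2.5%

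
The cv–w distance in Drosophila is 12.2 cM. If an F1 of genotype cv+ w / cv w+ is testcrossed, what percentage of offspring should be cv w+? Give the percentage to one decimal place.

43.9%

A map distance of 12.2 cM corresponds to a recombination frequency of 0.122.
The F1 is cv+ w / cv w+, so cv w+ is a parental gamete class with expected frequency (1 − r)/2 = 0.878/2 = 0.4390.
That is 0.4390 = 43.9% of the progeny.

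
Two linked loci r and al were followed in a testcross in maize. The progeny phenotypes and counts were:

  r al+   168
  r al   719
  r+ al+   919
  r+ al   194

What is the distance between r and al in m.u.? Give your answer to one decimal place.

18.1 m.u.

The two most frequent classes, r+ al+ (919) and r al (719), are the parental types, so the F1 was r+ al+ / r al.
The recombinant classes are r+ al and r al+: 194 + 168 = 362.
Recombination frequency = 362/2000 = 0.1810 ≈ 18.1%, i.e. 18.1 m.u.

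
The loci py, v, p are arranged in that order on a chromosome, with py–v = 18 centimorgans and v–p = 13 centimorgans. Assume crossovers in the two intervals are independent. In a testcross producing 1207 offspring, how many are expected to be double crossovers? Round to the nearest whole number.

28

Map distances give recombination frequencies of 0.180 and 0.130 for the two intervals.
With no interference, expected double-crossover frequency = 0.180 × 0.130 = 0.02340.
Expected number = 0.02340 × 1207 = 28.24 ≈ 28.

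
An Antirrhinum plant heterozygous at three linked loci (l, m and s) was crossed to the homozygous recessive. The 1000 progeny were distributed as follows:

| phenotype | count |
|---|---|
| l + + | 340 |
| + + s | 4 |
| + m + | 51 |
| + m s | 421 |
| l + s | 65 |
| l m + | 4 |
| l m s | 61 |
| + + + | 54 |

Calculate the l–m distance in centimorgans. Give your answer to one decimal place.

12.3 centimorgans

The two most frequent reciprocal classes, l + + and + m s, are the parental types, so the F1 was l + + / + m s.
The two rarest classes, l m + and + + s, are the double crossovers. Comparing them with the parentals, only the m allele has switched, so m is the middle locus and the order is s – m – l.
Crossovers in the m–l interval produce the single-crossover classes + + + and l m s (54 + 61 = 115) plus the double crossovers (8).
RF(m–l) = (115 + 8) / 1000 = 123/1000 = 0.1230 → 12.3 centimorgans.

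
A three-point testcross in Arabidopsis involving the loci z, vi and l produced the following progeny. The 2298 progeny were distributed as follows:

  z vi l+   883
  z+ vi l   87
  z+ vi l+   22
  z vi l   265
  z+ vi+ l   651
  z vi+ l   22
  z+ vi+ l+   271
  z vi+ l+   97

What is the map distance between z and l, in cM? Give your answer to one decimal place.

25.2 cM

The two most frequent reciprocal classes, z vi l+ and z+ vi+ l, are the parental types, so the F1 was z vi l+ / z+ vi+ l.
The two rarest classes, z+ vi l+ and z vi+ l, are the double crossovers. Comparing them with the parentals, only the z allele has switched, so z is the middle locus and the order is l – z – vi.
Crossovers in the l–z interval produce the single-crossover classes z vi l and z+ vi+ l+ (265 + 271 = 536) plus the double crossovers (44).
RF(l–z) = (536 + 44) / 2298 = 580/2298 = 0.2524 → 25.2 cM.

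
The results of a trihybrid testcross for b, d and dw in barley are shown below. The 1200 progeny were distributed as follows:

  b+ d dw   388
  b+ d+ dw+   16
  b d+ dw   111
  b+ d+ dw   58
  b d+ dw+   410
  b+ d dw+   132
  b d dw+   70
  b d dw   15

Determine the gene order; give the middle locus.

b

The two most frequent reciprocal classes, b+ d dw and b d+ dw+, are the parental types, so the F1 was b+ d dw / b d+ dw+.
The two rarest classes, b d dw and b+ d+ dw+, are the double crossovers. Comparing them with the parentals, only the b allele has switched, so b is the middle locus and the order is d – b – dw.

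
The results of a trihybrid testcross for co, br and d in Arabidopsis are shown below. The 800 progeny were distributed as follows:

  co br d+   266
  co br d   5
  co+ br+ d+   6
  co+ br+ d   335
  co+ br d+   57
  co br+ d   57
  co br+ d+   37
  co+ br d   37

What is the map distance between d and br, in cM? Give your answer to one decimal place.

10.6 cM

The two most frequent reciprocal classes, co br d+ and co+ br+ d, are the parental types, so the F1 was co br d+ / co+ br+ d.
The two rarest classes, co br d and co+ br+ d+, are the double crossovers. Comparing them with the parentals, only the d allele has switched, so d is the middle locus and the order is co – d – br.
Crossovers in the d–br interval produce the single-crossover classes co br+ d+ and co+ br d (37 + 37 = 74) plus the double crossovers (11).
RF(d–br) = (74 + 11) / 800 = 85/800 = 0.1062 → 10.6 cM.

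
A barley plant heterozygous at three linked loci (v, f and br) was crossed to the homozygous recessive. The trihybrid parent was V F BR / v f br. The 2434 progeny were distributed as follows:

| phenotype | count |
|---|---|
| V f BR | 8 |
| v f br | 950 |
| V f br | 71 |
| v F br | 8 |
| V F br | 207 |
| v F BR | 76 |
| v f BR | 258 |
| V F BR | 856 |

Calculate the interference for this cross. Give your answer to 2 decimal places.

The two rarest classes, V f BR and v F br, are the double crossovers. Comparing them with the parentals, only the f allele has switched, so f is the middle locus and the order is v – f – br.
v–f: (147 + 16)/2434 = 0.0670; f–br: (465 + 16)/2434 = 0.1976.
Expected DCO frequency = 0.0670 × 0.1976 ≈ 0.01324; observed = 16/2434 ≈ 0.00657.
Coefficient of coincidence = 0.00657/0.01324 ≈ 0.50; interference = 1 − 0.50 = 0.50.

0.50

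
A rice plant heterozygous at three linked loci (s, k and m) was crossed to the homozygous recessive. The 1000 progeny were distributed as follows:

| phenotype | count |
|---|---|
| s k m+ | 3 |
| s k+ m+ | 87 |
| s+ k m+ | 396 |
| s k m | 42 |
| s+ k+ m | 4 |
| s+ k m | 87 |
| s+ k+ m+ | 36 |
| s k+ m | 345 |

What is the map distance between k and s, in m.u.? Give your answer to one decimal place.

8.5 m.u.

The two most frequent reciprocal classes, s+ k m+ and s k+ m, are the parental types, so the F1 was s+ k m+ / s k+ m.
The two rarest classes, s k m+ and s+ k+ m, are the double crossovers. Comparing them with the parentals, only the s allele has switched, so s is the middle locus and the order is k – s – m.
Crossovers in the k–s interval produce the single-crossover classes s+ k+ m+ and s k m (36 + 42 = 78) plus the double crossovers (7).
RF(k–s) = (78 + 7) / 1000 = 85/1000 = 0.0850 → 8.5 m.u.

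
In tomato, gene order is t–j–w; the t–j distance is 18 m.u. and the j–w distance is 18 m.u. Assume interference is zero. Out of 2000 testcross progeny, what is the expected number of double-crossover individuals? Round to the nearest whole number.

Map distances give recombination frequencies of 0.180 and 0.180 for the two intervals.
With no interference, expected double-crossover frequency = 0.180 × 0.180 = 0.03240.
Expected number = 0.03240 × 2000 = 64.80 ≈ 65.

65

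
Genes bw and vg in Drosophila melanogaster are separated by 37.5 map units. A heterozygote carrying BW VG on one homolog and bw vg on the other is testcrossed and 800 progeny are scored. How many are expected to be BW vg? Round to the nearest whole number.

150

A map distance of 37.5 map units corresponds to a recombination frequency of 0.375.
The F1 is BW VG / bw vg, so BW vg is a recombinant gamete class with expected frequency r/2 = 0.375/2 = 0.1875.
Expected number = 0.1875 × 800 = 150.00 ≈ 150.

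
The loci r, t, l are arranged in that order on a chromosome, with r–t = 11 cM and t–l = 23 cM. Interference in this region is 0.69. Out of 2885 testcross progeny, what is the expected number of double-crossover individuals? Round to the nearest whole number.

23

Map distances give recombination frequencies of 0.110 and 0.230 for the two intervals.
With interference 0.69 (so coincidence = 0.31), expected double-crossover frequency = 0.110 × 0.230 × 0.31 = 0.00784.
Expected number = 0.00784 × 2885 = 22.63 ≈ 23.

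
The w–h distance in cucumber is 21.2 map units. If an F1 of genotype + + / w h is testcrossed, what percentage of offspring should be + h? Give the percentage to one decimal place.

A map distance of 21.2 map units corresponds to a recombination frequency of 0.212.
The F1 is + + / w h, so + h is a recombinant gamete class with expected frequency r/2 = 0.212/2 = 0.1060.
That is 0.1060 = 10.6% of the progeny.

10.6%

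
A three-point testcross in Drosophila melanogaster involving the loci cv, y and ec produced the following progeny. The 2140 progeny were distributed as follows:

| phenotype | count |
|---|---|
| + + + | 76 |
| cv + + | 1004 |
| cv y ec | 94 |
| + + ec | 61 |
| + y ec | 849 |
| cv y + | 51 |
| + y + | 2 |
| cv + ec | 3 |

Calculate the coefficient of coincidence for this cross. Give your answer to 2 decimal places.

0.52

The two most frequent reciprocal classes, cv + + and + y ec, are the parental types, so the F1 was cv + + / + y ec.
The two rarest classes, cv + ec and + y +, are the double crossovers. Comparing them with the parentals, only the ec allele has switched, so ec is the middle locus and the order is y – ec – cv.
y–ec: (112 + 5)/2140 = 0.0547; ec–cv: (170 + 5)/2140 = 0.0818.
Expected DCO frequency = 0.0547 × 0.0818 ≈ 0.00447; observed = 5/2140 ≈ 0.00234.
Coefficient of coincidence = 0.00234/0.00447 ≈ 0.52.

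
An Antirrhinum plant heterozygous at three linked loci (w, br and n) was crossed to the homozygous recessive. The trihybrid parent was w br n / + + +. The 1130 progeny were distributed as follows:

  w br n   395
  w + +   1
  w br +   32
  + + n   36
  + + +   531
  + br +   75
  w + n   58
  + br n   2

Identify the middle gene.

w

The two rarest classes, + br n and w + +, are the double crossovers. Comparing them with the parentals, only the w allele has switched, so w is the middle locus and the order is n – w – br.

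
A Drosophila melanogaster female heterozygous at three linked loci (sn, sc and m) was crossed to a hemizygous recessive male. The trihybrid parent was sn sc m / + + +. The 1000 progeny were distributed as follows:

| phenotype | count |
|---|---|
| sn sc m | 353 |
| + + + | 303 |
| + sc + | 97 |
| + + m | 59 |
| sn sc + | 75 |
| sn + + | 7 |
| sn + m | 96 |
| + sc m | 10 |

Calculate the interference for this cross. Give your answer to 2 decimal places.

0.46

The two rarest classes, + sc m and sn + +, are the double crossovers. Comparing them with the parentals, only the sn allele has switched, so sn is the middle locus and the order is sc – sn – m.
sc–sn: (193 + 17)/1000 = 0.2100; sn–m: (134 + 17)/1000 = 0.1510.
Expected DCO frequency = 0.2100 × 0.1510 ≈ 0.03171; observed = 17/1000 ≈ 0.01700.
Coefficient of coincidence = 0.01700/0.03171 ≈ 0.54; interference = 1 − 0.54 = 0.46.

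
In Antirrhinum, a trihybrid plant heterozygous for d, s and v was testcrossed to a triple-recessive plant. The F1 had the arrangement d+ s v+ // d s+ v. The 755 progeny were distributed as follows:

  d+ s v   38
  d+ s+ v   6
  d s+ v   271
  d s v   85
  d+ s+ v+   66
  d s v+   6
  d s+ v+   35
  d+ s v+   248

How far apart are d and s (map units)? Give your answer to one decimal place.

21.6 map units

The two rarest classes, d s v+ and d+ s+ v, are the double crossovers. Comparing them with the parentals, only the d allele has switched, so d is the middle locus and the order is v – d – s.
Crossovers in the d–s interval produce the single-crossover classes d+ s+ v+ and d s v (66 + 85 = 151) plus the double crossovers (12).
RF(d–s) = (151 + 12) / 755 = 163/755 = 0.2159 → 21.6 map units.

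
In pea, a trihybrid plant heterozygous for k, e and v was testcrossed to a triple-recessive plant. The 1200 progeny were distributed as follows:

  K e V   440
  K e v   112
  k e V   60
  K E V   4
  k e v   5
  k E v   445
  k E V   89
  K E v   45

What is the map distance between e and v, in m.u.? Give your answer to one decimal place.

17.5 m.u.

The two most frequent reciprocal classes, k E v and K e V, are the parental types, so the F1 was k E v / K e V.
The two rarest classes, k e v and K E V, are the double crossovers. Comparing them with the parentals, only the e allele has switched, so e is the middle locus and the order is k – e – v.
Crossovers in the e–v interval produce the single-crossover classes k E V and K e v (89 + 112 = 201) plus the double crossovers (9).
RF(e–v) = (201 + 9) / 1200 = 210/1200 = 0.1750 → 17.5 m.u.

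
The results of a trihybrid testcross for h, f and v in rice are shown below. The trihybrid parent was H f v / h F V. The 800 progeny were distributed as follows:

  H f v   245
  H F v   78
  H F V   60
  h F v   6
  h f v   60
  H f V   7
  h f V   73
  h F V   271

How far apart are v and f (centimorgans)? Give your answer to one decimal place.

The two rarest classes, H f V and h F v, are the double crossovers. Comparing them with the parentals, only the v allele has switched, so v is the middle locus and the order is h – v – f.
Crossovers in the v–f interval produce the single-crossover classes H F v and h f V (78 + 73 = 151) plus the double crossovers (13).
RF(v–f) = (151 + 13) / 800 = 164/800 = 0.2050 → 20.5 centimorgans.

20.5 centimorgans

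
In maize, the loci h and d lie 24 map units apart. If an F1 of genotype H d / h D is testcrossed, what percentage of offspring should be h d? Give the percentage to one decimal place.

A map distance of 24 map units corresponds to a recombination frequency of 0.240.
The F1 is H d / h D, so h d is a recombinant gamete class with expected frequency r/2 = 0.240/2 = 0.1200.
That is 0.1200 = 12.0% of the progeny.

12.0%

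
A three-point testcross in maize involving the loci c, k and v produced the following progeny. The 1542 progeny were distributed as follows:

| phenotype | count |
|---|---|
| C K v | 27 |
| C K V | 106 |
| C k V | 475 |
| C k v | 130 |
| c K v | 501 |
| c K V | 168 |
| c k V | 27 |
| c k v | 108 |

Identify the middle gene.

The two most frequent reciprocal classes, c K v and C k V, are the parental types, so the F1 was c K v / C k V.
The two rarest classes, C K v and c k V, are the double crossovers. Comparing them with the parentals, only the c allele has switched, so c is the middle locus and the order is k – c – v.

c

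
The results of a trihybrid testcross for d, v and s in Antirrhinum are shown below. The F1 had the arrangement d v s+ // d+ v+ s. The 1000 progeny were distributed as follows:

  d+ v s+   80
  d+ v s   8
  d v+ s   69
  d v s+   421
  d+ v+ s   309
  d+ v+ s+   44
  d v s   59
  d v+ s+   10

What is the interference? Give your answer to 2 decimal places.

The two rarest classes, d v+ s+ and d+ v s, are the double crossovers. Comparing them with the parentals, only the v allele has switched, so v is the middle locus and the order is s – v – d.
s–v: (103 + 18)/1000 = 0.1210; v–d: (149 + 18)/1000 = 0.1670.
Expected DCO frequency = 0.1210 × 0.1670 ≈ 0.02021; observed = 18/1000 ≈ 0.01800.
Coefficient of coincidence = 0.01800/0.02021 ≈ 0.89; interference = 1 − 0.89 = 0.11.

0.11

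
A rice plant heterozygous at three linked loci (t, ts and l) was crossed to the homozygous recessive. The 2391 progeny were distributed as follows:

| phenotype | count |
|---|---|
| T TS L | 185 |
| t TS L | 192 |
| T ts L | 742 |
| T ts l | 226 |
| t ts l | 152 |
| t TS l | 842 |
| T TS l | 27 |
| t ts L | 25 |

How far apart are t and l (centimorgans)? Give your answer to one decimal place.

The two most frequent reciprocal classes, t TS l and T ts L, are the parental types, so the F1 was t TS l / T ts L.
The two rarest classes, T TS l and t ts L, are the double crossovers. Comparing them with the parentals, only the t allele has switched, so t is the middle locus and the order is l – t – ts.
Crossovers in the l–t interval produce the single-crossover classes t TS L and T ts l (192 + 226 = 418) plus the double crossovers (52).
RF(l–t) = (418 + 52) / 2391 = 470/2391 = 0.1966 → 19.7 centimorgans.

19.7 centimorgans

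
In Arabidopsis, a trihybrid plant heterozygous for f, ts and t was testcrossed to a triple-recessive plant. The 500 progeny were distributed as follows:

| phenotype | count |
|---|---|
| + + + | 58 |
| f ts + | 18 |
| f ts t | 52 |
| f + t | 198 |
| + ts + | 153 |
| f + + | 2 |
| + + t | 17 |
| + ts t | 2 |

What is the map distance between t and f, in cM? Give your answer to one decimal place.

7.8 cM

The two most frequent reciprocal classes, f + t and + ts +, are the parental types, so the F1 was f + t / + ts +.
The two rarest classes, f + + and + ts t, are the double crossovers. Comparing them with the parentals, only the t allele has switched, so t is the middle locus and the order is f – t – ts.
Crossovers in the f–t interval produce the single-crossover classes + + t and f ts + (17 + 18 = 35) plus the double crossovers (4).
RF(f–t) = (35 + 4) / 500 = 39/500 = 0.0780 → 7.8 cM.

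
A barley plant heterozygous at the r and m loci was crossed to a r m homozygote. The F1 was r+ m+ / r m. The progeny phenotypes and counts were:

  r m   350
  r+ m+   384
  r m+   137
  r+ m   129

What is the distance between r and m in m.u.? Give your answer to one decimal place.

26.6 m.u.

The recombinant classes are r+ m and r m+: 129 + 137 = 266.
Recombination frequency = 266/1000 = 0.2660 ≈ 26.6%, i.e. 26.6 m.u.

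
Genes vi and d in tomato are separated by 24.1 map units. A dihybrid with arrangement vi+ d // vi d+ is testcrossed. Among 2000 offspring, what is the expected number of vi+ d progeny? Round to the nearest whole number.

759

A map distance of 24.1 map units corresponds to a recombination frequency of 0.241.
The F1 is vi+ d / vi d+, so vi+ d is a parental gamete class with expected frequency (1 − r)/2 = 0.759/2 = 0.3795.
Expected number = 0.3795 × 2000 = 759.00 ≈ 759.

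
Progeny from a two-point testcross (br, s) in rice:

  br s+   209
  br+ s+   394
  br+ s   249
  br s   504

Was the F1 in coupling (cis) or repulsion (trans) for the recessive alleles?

cis

The two most frequent classes are br+ s+ (394) and br s (504); these are the parental (non-recombinant) types.
So the F1 carried br+ s+ on one chromosome and br s on the other — the recessive alleles are on the same chromosome (cis / coupling).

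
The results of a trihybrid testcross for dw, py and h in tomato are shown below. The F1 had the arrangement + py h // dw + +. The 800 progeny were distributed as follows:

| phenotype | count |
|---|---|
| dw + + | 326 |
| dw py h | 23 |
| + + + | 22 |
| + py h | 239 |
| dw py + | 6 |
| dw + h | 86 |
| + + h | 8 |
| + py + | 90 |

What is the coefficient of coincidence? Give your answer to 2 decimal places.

The two rarest classes, + + h and dw py +, are the double crossovers. Comparing them with the parentals, only the py allele has switched, so py is the middle locus and the order is dw – py – h.
dw–py: (45 + 14)/800 = 0.0737; py–h: (176 + 14)/800 = 0.2375.
Expected DCO frequency = 0.0737 × 0.2375 ≈ 0.01750; observed = 14/800 ≈ 0.01750.
Coefficient of coincidence = 0.01750/0.01750 ≈ 1.00.

1.00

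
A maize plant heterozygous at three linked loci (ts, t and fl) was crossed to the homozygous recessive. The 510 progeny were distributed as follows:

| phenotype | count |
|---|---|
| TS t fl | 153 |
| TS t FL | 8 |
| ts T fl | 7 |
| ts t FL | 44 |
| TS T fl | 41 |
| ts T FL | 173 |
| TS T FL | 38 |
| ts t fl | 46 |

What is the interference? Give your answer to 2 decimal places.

0.23

The two most frequent reciprocal classes, TS t fl and ts T FL, are the parental types, so the F1 was TS t fl / ts T FL.
The two rarest classes, TS t FL and ts T fl, are the double crossovers. Comparing them with the parentals, only the fl allele has switched, so fl is the middle locus and the order is ts – fl – t.
ts–fl: (84 + 15)/510 = 0.1941; fl–t: (85 + 15)/510 = 0.1961.
Expected DCO frequency = 0.1941 × 0.1961 ≈ 0.03806; observed = 15/510 ≈ 0.02941.
Coefficient of coincidence = 0.02941/0.03806 ≈ 0.77; interference = 1 − 0.77 = 0.23.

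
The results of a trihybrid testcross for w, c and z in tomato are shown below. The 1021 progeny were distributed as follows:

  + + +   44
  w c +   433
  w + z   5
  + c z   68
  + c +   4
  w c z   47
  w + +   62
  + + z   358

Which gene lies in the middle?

The two most frequent reciprocal classes, w c + and + + z, are the parental types, so the F1 was w c + / + + z.
The two rarest classes, + c + and w + z, are the double crossovers. Comparing them with the parentals, only the w allele has switched, so w is the middle locus and the order is c – w – z.

w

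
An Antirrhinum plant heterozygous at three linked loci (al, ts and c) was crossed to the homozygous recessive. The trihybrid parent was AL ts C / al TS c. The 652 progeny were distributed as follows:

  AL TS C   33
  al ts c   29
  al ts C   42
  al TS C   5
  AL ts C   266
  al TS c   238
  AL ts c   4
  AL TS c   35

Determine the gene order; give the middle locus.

c

The two rarest classes, AL ts c and al TS C, are the double crossovers. Comparing them with the parentals, only the c allele has switched, so c is the middle locus and the order is ts – c – al.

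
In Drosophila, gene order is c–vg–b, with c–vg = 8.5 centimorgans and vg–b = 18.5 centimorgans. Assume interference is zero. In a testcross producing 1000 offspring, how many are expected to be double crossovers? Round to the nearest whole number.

16

Map distances give recombination frequencies of 0.085 and 0.185 for the two intervals.
With no interference, expected double-crossover frequency = 0.085 × 0.185 = 0.01572.
Expected number = 0.01572 × 1000 = 15.72 ≈ 16.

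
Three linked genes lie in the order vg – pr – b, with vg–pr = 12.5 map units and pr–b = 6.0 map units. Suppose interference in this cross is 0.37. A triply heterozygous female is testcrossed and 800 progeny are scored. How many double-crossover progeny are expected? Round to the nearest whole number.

4

Map distances give recombination frequencies of 0.125 and 0.060 for the two intervals.
With interference 0.37 (so coincidence = 0.63), expected double-crossover frequency = 0.125 × 0.060 × 0.63 = 0.00473.
Expected number = 0.00473 × 800 = 3.78 ≈ 4.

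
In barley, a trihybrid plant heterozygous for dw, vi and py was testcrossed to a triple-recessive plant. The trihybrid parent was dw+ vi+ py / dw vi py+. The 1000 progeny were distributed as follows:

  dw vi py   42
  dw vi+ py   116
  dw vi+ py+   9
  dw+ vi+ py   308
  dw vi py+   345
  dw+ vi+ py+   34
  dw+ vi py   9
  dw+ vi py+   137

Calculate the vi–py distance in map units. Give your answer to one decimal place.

9.4 map units

The two rarest classes, dw+ vi py and dw vi+ py+, are the double crossovers. Comparing them with the parentals, only the vi allele has switched, so vi is the middle locus and the order is dw – vi – py.
Crossovers in the vi–py interval produce the single-crossover classes dw+ vi+ py+ and dw vi py (34 + 42 = 76) plus the double crossovers (18).
RF(vi–py) = (76 + 18) / 1000 = 94/1000 = 0.0940 → 9.4 map units.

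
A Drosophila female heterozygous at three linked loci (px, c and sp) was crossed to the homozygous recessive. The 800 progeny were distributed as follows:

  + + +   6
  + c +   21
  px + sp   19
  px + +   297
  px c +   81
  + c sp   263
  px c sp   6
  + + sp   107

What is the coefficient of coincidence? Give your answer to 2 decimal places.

0.92

The two most frequent reciprocal classes, px + + and + c sp, are the parental types, so the F1 was px + + / + c sp.
The two rarest classes, + + + and px c sp, are the double crossovers. Comparing them with the parentals, only the px allele has switched, so px is the middle locus and the order is sp – px – c.
sp–px: (40 + 12)/800 = 0.0650; px–c: (188 + 12)/800 = 0.2500.
Expected DCO frequency = 0.0650 × 0.2500 ≈ 0.01625; observed = 12/800 ≈ 0.01500.
Coefficient of coincidence = 0.01500/0.01625 ≈ 0.92.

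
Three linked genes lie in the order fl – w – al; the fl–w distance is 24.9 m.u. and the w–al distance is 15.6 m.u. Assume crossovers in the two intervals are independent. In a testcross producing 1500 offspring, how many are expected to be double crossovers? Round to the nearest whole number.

58

Map distances give recombination frequencies of 0.249 and 0.156 for the two intervals.
With no interference, expected double-crossover frequency = 0.249 × 0.156 = 0.03884.
Expected number = 0.03884 × 1500 = 58.27 ≈ 58.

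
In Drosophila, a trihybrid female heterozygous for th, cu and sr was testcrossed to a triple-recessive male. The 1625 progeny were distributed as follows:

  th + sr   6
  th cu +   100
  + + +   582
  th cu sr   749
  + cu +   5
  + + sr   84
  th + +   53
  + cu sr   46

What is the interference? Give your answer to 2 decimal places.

0.17

The two most frequent reciprocal classes, + + + and th cu sr, are the parental types, so the F1 was + + + / th cu sr.
The two rarest classes, + cu + and th + sr, are the double crossovers. Comparing them with the parentals, only the cu allele has switched, so cu is the middle locus and the order is sr – cu – th.
sr–cu: (184 + 11)/1625 = 0.1200; cu–th: (99 + 11)/1625 = 0.0677.
Expected DCO frequency = 0.1200 × 0.0677 ≈ 0.00812; observed = 11/1625 ≈ 0.00677.
Coefficient of coincidence = 0.00677/0.00812 ≈ 0.83; interference = 1 − 0.83 = 0.17.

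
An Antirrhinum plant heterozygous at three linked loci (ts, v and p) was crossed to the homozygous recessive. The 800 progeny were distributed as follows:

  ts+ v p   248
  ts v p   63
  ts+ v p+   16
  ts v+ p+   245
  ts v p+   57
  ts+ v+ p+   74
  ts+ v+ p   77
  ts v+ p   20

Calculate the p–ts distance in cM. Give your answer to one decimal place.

21.6 cM

The two most frequent reciprocal classes, ts+ v p and ts v+ p+, are the parental types, so the F1 was ts+ v p / ts v+ p+.
The two rarest classes, ts+ v p+ and ts v+ p, are the double crossovers. Comparing them with the parentals, only the p allele has switched, so p is the middle locus and the order is ts – p – v.
Crossovers in the ts–p interval produce the single-crossover classes ts v p and ts+ v+ p+ (63 + 74 = 137) plus the double crossovers (36).
RF(ts–p) = (137 + 36) / 800 = 173/800 = 0.2162 → 21.6 cM.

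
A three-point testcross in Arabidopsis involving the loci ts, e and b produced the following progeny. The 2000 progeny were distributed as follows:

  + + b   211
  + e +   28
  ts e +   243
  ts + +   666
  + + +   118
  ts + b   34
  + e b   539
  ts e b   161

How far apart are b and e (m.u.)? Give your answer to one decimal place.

25.8 m.u.

The two most frequent reciprocal classes, + e b and ts + +, are the parental types, so the F1 was + e b / ts + +.
The two rarest classes, + e + and ts + b, are the double crossovers. Comparing them with the parentals, only the b allele has switched, so b is the middle locus and the order is ts – b – e.
Crossovers in the b–e interval produce the single-crossover classes + + b and ts e + (211 + 243 = 454) plus the double crossovers (62).
RF(b–e) = (454 + 62) / 2000 = 516/2000 = 0.2580 → 25.8 m.u.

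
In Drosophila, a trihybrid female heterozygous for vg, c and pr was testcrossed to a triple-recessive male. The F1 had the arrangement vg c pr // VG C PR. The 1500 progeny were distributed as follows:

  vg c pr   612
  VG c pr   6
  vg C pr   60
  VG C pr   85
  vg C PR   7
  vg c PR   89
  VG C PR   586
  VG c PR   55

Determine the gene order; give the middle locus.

The two rarest classes, VG c pr and vg C PR, are the double crossovers. Comparing them with the parentals, only the vg allele has switched, so vg is the middle locus and the order is pr – vg – c.

vg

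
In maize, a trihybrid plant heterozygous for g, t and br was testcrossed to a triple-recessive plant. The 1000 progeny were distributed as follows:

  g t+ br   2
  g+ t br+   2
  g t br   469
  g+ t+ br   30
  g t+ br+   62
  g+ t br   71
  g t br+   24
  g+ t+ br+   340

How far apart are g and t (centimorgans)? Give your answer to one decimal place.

The two most frequent reciprocal classes, g+ t+ br+ and g t br, are the parental types, so the F1 was g+ t+ br+ / g t br.
The two rarest classes, g+ t br+ and g t+ br, are the double crossovers. Comparing them with the parentals, only the t allele has switched, so t is the middle locus and the order is br – t – g.
Crossovers in the t–g interval produce the single-crossover classes g t+ br+ and g+ t br (62 + 71 = 133) plus the double crossovers (4).
RF(t–g) = (133 + 4) / 1000 = 137/1000 = 0.1370 → 13.7 centimorgans.

13.7 centimorgans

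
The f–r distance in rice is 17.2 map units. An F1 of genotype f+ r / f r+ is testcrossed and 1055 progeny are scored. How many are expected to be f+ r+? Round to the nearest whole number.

A map distance of 17.2 map units corresponds to a recombination frequency of 0.172.
The F1 is f+ r / f r+, so f+ r+ is a recombinant gamete class with expected frequency r/2 = 0.172/2 = 0.0860.
Expected number = 0.0860 × 1055 = 90.73 ≈ 91.

91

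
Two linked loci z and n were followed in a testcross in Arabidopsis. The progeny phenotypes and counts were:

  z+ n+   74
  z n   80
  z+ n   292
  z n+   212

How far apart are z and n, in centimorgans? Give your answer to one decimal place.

23.4 centimorgans

The two most frequent classes, z+ n (292) and z n+ (212), are the parental types, so the F1 was z+ n / z n+.
The recombinant classes are z+ n+ and z n: 74 + 80 = 154.
Recombination frequency = 154/658 = 0.2340 ≈ 23.4%, i.e. 23.4 centimorgans.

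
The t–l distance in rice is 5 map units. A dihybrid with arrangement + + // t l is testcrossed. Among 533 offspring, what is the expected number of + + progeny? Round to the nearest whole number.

A map distance of 5 map units corresponds to a recombination frequency of 0.050.
The F1 is + + / t l, so + + is a parental gamete class with expected frequency (1 − r)/2 = 0.950/2 = 0.4750.
Expected number = 0.4750 × 533 = 253.17 ≈ 253.

253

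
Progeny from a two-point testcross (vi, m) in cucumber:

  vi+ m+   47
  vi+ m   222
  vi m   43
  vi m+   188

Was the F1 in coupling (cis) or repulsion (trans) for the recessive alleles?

trans

The two most frequent classes are vi+ m (222) and vi m+ (188); these are the parental (non-recombinant) types.
So the F1 carried vi+ m on one chromosome and vi m+ on the other — the recessive alleles are on opposite chromosomes (trans / repulsion).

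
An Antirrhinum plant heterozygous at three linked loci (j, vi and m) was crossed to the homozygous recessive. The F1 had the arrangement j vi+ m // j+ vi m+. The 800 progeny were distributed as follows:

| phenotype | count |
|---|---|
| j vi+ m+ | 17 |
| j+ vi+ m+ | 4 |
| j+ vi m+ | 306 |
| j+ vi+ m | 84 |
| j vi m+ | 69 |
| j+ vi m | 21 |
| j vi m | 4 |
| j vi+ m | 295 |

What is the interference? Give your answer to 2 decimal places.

The two rarest classes, j vi m and j+ vi+ m+, are the double crossovers. Comparing them with the parentals, only the vi allele has switched, so vi is the middle locus and the order is j – vi – m.
j–vi: (153 + 8)/800 = 0.2013; vi–m: (38 + 8)/800 = 0.0575.
Expected DCO frequency = 0.2013 × 0.0575 ≈ 0.01157; observed = 8/800 ≈ 0.01000.
Coefficient of coincidence = 0.01000/0.01157 ≈ 0.86; interference = 1 − 0.86 = 0.14.

0.14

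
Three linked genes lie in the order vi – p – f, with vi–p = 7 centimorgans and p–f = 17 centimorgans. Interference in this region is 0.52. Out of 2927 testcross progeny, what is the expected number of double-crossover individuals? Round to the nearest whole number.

17

Map distances give recombination frequencies of 0.070 and 0.170 for the two intervals.
With interference 0.52 (so coincidence = 0.48), expected double-crossover frequency = 0.070 × 0.170 × 0.48 = 0.00571.
Expected number = 0.00571 × 2927 = 16.72 ≈ 17.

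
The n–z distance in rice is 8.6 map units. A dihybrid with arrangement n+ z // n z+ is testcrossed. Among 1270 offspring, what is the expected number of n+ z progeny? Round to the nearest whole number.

580

A map distance of 8.6 map units corresponds to a recombination frequency of 0.086.
The F1 is n+ z / n z+, so n+ z is a parental gamete class with expected frequency (1 − r)/2 = 0.914/2 = 0.4570.
Expected number = 0.4570 × 1270 = 580.39 ≈ 580.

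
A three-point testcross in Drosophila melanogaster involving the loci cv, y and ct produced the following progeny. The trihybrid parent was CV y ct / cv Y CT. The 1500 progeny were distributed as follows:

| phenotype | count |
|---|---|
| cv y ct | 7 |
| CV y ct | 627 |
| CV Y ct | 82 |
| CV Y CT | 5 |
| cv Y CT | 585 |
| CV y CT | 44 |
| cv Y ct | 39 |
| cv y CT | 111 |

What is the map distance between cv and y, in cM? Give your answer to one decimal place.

13.7 cM

The two rarest classes, cv y ct and CV Y CT, are the double crossovers. Comparing them with the parentals, only the cv allele has switched, so cv is the middle locus and the order is ct – cv – y.
Crossovers in the cv–y interval produce the single-crossover classes CV Y ct and cv y CT (82 + 111 = 193) plus the double crossovers (12).
RF(cv–y) = (193 + 12) / 1500 = 205/1500 = 0.1367 → 13.7 cM.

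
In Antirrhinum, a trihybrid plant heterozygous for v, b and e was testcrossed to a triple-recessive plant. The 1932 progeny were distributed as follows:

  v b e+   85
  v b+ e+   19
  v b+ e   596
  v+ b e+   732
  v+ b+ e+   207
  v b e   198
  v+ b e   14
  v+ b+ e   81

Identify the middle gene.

e

The two most frequent reciprocal classes, v+ b e+ and v b+ e, are the parental types, so the F1 was v+ b e+ / v b+ e.
The two rarest classes, v+ b e and v b+ e+, are the double crossovers. Comparing them with the parentals, only the e allele has switched, so e is the middle locus and the order is b – e – v.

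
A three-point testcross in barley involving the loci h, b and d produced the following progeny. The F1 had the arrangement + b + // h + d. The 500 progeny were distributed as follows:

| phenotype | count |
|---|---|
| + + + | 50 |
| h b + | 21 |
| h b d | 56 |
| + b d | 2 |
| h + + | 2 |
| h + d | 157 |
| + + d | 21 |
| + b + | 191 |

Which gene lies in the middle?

The two rarest classes, + b d and h + +, are the double crossovers. Comparing them with the parentals, only the d allele has switched, so d is the middle locus and the order is b – d – h.

d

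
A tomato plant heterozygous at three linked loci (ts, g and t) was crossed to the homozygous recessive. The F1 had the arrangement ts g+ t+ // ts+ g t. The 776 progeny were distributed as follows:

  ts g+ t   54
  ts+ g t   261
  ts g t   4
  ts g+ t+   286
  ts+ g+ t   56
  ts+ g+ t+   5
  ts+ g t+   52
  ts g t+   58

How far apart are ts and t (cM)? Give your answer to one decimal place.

The two rarest classes, ts+ g+ t+ and ts g t, are the double crossovers. Comparing them with the parentals, only the ts allele has switched, so ts is the middle locus and the order is g – ts – t.
Crossovers in the ts–t interval produce the single-crossover classes ts g+ t and ts+ g t+ (54 + 52 = 106) plus the double crossovers (9).
RF(ts–t) = (106 + 9) / 776 = 115/776 = 0.1482 → 14.8 cM.

14.8 cM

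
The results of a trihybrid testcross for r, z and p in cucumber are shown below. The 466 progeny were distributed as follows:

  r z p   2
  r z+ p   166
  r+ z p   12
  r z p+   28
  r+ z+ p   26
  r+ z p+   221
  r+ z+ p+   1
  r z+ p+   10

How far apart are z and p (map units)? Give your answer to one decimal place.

The two most frequent reciprocal classes, r z+ p and r+ z p+, are the parental types, so the F1 was r z+ p / r+ z p+.
The two rarest classes, r z p and r+ z+ p+, are the double crossovers. Comparing them with the parentals, only the z allele has switched, so z is the middle locus and the order is r – z – p.
Crossovers in the z–p interval produce the single-crossover classes r z+ p+ and r+ z p (10 + 12 = 22) plus the double crossovers (3).
RF(z–p) = (22 + 3) / 466 = 25/466 = 0.0536 → 5.4 map units.

5.4 map units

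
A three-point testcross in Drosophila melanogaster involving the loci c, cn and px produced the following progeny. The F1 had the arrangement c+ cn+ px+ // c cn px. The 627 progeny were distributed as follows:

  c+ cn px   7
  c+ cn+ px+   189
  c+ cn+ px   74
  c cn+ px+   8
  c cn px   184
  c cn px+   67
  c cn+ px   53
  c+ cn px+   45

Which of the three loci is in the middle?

The two rarest classes, c cn+ px+ and c+ cn px, are the double crossovers. Comparing them with the parentals, only the c allele has switched, so c is the middle locus and the order is px – c – cn.

c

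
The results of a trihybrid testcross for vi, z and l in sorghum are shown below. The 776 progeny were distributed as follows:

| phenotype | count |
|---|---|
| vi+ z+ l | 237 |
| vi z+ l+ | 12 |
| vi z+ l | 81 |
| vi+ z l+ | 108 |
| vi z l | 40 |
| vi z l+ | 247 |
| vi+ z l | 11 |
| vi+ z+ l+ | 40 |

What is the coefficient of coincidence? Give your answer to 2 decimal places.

The two most frequent reciprocal classes, vi z l+ and vi+ z+ l, are the parental types, so the F1 was vi z l+ / vi+ z+ l.
The two rarest classes, vi z+ l+ and vi+ z l, are the double crossovers. Comparing them with the parentals, only the z allele has switched, so z is the middle locus and the order is l – z – vi.
l–z: (80 + 23)/776 = 0.1327; z–vi: (189 + 23)/776 = 0.2732.
Expected DCO frequency = 0.1327 × 0.2732 ≈ 0.03625; observed = 23/776 ≈ 0.02964.
Coefficient of coincidence = 0.02964/0.03625 ≈ 0.82.

0.82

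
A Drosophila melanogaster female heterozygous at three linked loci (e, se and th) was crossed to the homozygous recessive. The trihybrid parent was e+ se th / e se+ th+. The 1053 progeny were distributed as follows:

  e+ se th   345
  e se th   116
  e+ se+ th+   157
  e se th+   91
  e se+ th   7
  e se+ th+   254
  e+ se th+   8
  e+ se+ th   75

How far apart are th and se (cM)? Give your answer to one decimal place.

17.2 cM

The two rarest classes, e+ se th+ and e se+ th, are the double crossovers. Comparing them with the parentals, only the th allele has switched, so th is the middle locus and the order is se – th – e.
Crossovers in the se–th interval produce the single-crossover classes e+ se+ th and e se th+ (75 + 91 = 166) plus the double crossovers (15).
RF(se–th) = (166 + 15) / 1053 = 181/1053 = 0.1719 → 17.2 cM.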